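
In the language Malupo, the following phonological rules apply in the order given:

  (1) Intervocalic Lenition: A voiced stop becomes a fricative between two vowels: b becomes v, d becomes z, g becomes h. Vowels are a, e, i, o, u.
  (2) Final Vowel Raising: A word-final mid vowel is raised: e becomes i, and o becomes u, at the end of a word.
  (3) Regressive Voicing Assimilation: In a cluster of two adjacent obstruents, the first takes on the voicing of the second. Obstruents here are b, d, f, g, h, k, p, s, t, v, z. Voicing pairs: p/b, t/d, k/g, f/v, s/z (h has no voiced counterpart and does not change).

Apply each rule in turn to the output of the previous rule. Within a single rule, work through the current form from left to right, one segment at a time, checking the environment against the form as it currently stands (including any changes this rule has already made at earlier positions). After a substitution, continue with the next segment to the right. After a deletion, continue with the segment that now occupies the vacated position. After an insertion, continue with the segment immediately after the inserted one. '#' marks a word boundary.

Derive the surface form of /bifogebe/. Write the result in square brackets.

(1) Intervocalic Lenition: [bifogebe] → [bifoheve]
(2) Final Vowel Raising: [bifoheve] → [bifohevi]
(3) Regressive Voicing Assimilation: no change — [bifohevi]

[bifohevi]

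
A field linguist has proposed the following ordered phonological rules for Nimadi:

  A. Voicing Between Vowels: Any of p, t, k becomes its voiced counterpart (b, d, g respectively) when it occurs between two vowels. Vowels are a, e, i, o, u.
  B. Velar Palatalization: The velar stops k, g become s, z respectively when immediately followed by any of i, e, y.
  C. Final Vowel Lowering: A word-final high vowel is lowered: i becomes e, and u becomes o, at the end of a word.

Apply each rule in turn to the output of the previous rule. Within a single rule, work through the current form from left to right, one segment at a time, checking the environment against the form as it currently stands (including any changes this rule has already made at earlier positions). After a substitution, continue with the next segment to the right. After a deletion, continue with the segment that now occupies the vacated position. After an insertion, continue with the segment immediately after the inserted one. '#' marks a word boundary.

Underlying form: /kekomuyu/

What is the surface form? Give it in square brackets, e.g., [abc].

[segomuyo]

A Voicing Between Vowels: [kekomuyu] → [kegomuyu]
B Velar Palatalization: [kegomuyu] → [segomuyu]
C Final Vowel Lowering: [segomuyu] → [segomuyo]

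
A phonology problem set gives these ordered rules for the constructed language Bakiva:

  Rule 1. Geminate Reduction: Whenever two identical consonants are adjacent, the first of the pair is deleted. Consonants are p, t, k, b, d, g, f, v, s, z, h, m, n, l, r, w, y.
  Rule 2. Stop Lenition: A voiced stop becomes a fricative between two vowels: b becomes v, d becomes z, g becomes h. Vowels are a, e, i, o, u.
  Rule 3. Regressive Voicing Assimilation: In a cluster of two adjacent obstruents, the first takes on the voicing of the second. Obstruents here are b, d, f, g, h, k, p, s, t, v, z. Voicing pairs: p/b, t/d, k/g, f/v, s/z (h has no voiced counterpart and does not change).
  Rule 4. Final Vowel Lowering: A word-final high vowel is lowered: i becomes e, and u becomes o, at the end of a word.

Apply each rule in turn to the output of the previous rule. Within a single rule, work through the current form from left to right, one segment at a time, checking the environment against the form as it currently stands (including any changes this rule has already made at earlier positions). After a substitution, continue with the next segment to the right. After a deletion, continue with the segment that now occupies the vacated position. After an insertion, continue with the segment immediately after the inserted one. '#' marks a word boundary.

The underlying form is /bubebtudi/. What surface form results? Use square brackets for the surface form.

Rule 1 Geminate Reduction: no change — [bubebtudi]
Rule 2 Stop Lenition: [bubebtudi] → [buvebtuzi]
Rule 3 Regressive Voicing Assimilation: [buvebtuzi] → [buveptuzi]
Rule 4 Final Vowel Lowering: [buveptuzi] → [buveptuze]

[buveptuze]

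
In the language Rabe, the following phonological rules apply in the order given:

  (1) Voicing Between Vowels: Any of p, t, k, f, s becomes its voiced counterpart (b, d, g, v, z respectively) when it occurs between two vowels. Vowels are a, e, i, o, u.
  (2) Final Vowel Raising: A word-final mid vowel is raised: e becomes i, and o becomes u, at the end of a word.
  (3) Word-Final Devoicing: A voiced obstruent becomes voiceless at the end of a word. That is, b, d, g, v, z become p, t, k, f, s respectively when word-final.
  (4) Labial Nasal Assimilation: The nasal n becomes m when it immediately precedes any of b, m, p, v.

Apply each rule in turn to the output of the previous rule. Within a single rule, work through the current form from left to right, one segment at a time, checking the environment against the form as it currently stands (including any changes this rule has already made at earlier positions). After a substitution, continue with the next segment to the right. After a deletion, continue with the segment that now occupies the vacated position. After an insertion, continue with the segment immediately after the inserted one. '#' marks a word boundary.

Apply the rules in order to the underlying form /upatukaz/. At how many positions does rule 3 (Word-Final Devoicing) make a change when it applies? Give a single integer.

1

(1) Voicing Between Vowels: [upatukaz] → [ubadugaz]
(2) Final Vowel Raising: no change — [ubadugaz]
(3) Word-Final Devoicing: [ubadugaz] → [ubadugas]
(4) Labial Nasal Assimilation: no change — [ubadugas]
Rule 3 changed 1 position(s).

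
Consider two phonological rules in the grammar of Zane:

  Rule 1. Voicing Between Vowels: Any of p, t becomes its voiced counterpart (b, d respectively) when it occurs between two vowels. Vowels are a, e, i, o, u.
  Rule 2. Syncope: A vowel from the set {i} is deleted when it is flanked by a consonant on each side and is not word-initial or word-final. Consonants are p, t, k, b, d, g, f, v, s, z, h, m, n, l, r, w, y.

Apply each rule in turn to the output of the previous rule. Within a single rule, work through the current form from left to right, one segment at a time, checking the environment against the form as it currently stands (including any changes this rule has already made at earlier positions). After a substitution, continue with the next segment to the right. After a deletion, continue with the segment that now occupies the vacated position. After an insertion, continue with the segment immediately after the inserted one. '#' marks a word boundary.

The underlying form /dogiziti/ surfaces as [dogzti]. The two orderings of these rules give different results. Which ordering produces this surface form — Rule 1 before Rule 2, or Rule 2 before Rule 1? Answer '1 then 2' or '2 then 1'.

2 then 1

Order 1 then 2:
  1 Voicing Between Vowels: [dogiziti] → [dogizidi]
  2 Syncope: [dogizidi] → [dogzdi]
  result: [dogzdi]
Order 2 then 1:
  2 Syncope: [dogiziti] → [dogzti]
  1 Voicing Between Vowels: no change — [dogzti]
  result: [dogzti]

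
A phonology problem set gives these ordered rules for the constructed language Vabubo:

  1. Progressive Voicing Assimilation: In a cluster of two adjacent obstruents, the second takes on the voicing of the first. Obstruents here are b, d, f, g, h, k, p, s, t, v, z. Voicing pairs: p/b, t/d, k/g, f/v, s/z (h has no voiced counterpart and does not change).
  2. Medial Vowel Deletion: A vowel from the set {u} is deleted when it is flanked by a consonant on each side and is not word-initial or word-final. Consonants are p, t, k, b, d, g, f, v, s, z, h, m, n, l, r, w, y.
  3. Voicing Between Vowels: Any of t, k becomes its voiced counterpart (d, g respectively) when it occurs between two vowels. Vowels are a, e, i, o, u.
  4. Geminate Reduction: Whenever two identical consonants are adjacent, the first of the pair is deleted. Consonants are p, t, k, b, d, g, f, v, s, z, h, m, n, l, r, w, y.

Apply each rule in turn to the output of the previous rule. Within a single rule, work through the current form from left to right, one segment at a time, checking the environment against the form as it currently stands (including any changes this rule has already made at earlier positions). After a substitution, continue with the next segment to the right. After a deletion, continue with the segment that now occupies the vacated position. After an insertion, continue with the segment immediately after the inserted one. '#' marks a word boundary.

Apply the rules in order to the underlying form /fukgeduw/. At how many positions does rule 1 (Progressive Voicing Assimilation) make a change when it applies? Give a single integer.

1

1 Progressive Voicing Assimilation: [fukgeduw] → [fukkeduw]
2 Medial Vowel Deletion: [fukkeduw] → [fkkedw]
3 Voicing Between Vowels: no change — [fkkedw]
4 Geminate Reduction: [fkkedw] → [fkedw]
Rule 1 changed 1 position(s).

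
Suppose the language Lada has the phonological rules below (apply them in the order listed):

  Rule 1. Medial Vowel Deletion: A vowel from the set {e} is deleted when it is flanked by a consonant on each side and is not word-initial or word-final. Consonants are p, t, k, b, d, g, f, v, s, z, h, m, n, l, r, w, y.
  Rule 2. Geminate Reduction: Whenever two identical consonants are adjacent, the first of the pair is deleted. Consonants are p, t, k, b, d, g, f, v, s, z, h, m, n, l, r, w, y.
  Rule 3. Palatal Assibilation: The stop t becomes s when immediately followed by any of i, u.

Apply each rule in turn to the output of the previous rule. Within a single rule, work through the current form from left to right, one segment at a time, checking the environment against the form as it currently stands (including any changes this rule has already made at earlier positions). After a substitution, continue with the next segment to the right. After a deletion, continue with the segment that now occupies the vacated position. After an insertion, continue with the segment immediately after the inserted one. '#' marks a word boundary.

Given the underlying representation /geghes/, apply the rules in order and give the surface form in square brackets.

Rule 1 Medial Vowel Deletion: [geghes] → [gghs]
Rule 2 Geminate Reduction: [gghs] → [ghs]
Rule 3 Palatal Assibilation: no change — [ghs]

[ghs]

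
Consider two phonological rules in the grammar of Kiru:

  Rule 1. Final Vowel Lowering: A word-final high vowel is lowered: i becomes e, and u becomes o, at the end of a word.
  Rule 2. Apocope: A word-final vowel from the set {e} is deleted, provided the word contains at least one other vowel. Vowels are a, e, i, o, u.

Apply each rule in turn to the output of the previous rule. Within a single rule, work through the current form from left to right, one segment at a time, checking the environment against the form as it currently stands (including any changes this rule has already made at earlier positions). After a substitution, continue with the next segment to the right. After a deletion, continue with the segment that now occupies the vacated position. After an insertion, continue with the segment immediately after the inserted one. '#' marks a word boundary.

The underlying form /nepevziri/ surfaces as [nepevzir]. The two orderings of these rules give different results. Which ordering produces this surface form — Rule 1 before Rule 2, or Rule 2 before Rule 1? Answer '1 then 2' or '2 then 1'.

1 then 2

Order 1 then 2:
  1 Final Vowel Lowering: [nepevziri] → [nepevzire]
  2 Apocope: [nepevzire] → [nepevzir]
  result: [nepevzir]
Order 2 then 1:
  2 Apocope: no change — [nepevziri]
  1 Final Vowel Lowering: [nepevziri] → [nepevzire]
  result: [nepevzire]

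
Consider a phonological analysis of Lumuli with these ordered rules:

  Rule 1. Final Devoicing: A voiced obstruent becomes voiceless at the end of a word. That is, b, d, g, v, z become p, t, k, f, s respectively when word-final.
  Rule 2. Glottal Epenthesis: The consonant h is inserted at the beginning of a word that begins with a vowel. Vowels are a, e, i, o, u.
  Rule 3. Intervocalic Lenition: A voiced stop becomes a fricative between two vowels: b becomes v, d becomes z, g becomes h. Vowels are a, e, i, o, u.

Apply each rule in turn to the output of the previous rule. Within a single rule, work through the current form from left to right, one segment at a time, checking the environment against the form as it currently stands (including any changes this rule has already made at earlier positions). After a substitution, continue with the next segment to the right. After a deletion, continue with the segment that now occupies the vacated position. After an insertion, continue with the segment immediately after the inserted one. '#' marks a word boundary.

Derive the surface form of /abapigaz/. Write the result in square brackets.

Rule 1 Final Devoicing: [abapigaz] → [abapigas]
Rule 2 Glottal Epenthesis: [abapigas] → [habapigas]
Rule 3 Intervocalic Lenition: [habapigas] → [havapihas]

[havapihas]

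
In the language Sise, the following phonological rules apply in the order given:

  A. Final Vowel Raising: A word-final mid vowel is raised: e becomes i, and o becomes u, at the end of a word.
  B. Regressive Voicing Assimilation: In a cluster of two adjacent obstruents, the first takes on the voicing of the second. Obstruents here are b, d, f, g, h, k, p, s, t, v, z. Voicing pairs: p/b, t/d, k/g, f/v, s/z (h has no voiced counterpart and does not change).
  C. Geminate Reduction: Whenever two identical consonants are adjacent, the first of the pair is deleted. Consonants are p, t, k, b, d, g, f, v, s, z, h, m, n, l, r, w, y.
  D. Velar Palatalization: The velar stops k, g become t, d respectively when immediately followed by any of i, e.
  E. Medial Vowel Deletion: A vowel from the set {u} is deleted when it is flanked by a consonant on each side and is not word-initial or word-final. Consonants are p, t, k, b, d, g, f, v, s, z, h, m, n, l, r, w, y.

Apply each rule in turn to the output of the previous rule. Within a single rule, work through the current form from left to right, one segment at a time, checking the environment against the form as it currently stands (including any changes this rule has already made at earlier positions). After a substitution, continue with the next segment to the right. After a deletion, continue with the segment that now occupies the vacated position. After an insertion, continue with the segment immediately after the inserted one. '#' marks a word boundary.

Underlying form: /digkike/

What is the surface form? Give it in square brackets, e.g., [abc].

[dititi]

A Final Vowel Raising: [digkike] → [digkiki]
B Regressive Voicing Assimilation: [digkiki] → [dikkiki]
C Geminate Reduction: [dikkiki] → [dikiki]
D Velar Palatalization: [dikiki] → [dititi]
E Medial Vowel Deletion: no change — [dititi]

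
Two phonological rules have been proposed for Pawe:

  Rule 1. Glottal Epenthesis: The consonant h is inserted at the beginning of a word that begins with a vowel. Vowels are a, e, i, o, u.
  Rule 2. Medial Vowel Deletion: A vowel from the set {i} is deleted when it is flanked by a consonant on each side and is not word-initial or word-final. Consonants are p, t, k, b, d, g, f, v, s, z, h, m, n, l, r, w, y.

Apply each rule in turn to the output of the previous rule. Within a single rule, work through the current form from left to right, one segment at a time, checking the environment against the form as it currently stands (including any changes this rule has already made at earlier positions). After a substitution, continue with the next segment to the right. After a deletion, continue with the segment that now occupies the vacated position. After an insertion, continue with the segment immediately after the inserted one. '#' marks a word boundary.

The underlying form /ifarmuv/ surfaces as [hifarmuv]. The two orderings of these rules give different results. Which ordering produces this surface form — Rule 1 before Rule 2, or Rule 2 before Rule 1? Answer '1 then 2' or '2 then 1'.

2 then 1

Order 1 then 2:
  1 Glottal Epenthesis: [ifarmuv] → [hifarmuv]
  2 Medial Vowel Deletion: [hifarmuv] → [hfarmuv]
  result: [hfarmuv]
Order 2 then 1:
  2 Medial Vowel Deletion: no change — [ifarmuv]
  1 Glottal Epenthesis: [ifarmuv] → [hifarmuv]
  result: [hifarmuv]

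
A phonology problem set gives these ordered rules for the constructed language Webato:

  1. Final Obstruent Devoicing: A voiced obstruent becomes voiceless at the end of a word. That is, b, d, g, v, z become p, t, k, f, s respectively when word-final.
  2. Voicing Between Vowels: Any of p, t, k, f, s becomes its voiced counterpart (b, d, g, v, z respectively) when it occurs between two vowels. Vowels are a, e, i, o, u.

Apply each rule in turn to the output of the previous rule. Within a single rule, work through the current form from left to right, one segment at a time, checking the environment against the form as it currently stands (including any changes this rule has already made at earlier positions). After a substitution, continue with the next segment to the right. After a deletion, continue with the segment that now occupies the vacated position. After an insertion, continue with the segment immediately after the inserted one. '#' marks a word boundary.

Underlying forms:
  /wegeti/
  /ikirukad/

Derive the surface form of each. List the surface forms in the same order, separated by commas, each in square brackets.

[wegedi], [igirugat]

/wegeti/:
  1 Final Obstruent Devoicing: no change — [wegeti]
  2 Voicing Between Vowels: [wegeti] → [wegedi]
/ikirukad/:
  1 Final Obstruent Devoicing: [ikirukad] → [ikirukat]
  2 Voicing Between Vowels: [ikirukat] → [igirugat]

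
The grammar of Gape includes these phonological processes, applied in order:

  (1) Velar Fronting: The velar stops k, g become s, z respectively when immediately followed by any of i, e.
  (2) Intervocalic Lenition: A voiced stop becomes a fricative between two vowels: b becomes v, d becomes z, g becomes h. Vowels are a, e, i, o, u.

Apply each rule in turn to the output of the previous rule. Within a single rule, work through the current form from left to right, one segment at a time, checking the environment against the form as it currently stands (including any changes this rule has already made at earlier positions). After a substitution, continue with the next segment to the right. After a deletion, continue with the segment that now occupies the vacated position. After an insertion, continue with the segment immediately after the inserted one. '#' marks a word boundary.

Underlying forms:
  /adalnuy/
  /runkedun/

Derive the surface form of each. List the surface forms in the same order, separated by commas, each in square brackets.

[azalnuy], [runsezun]

/adalnuy/:
  (1) Velar Fronting: no change — [adalnuy]
  (2) Intervocalic Lenition: [adalnuy] → [azalnuy]
/runkedun/:
  (1) Velar Fronting: [runkedun] → [runsedun]
  (2) Intervocalic Lenition: [runsedun] → [runsezun]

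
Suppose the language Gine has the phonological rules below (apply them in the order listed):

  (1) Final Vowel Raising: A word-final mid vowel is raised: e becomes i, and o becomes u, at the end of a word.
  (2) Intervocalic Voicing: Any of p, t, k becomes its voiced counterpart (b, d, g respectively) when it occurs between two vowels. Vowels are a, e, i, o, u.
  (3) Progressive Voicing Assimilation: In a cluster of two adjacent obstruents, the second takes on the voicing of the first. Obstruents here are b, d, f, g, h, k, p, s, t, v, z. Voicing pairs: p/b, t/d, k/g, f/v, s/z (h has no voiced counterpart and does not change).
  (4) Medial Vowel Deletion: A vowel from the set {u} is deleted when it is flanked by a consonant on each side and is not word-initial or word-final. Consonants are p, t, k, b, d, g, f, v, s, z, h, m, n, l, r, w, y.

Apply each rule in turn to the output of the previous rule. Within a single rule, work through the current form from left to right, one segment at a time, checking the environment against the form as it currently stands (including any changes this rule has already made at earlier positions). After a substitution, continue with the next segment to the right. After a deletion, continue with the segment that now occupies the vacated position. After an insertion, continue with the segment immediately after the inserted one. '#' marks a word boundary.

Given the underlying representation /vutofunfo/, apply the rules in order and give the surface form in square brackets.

[vdofnfu]

(1) Final Vowel Raising: [vutofunfo] → [vutofunfu]
(2) Intervocalic Voicing: [vutofunfu] → [vudofunfu]
(3) Progressive Voicing Assimilation: no change — [vudofunfu]
(4) Medial Vowel Deletion: [vudofunfu] → [vdofnfu]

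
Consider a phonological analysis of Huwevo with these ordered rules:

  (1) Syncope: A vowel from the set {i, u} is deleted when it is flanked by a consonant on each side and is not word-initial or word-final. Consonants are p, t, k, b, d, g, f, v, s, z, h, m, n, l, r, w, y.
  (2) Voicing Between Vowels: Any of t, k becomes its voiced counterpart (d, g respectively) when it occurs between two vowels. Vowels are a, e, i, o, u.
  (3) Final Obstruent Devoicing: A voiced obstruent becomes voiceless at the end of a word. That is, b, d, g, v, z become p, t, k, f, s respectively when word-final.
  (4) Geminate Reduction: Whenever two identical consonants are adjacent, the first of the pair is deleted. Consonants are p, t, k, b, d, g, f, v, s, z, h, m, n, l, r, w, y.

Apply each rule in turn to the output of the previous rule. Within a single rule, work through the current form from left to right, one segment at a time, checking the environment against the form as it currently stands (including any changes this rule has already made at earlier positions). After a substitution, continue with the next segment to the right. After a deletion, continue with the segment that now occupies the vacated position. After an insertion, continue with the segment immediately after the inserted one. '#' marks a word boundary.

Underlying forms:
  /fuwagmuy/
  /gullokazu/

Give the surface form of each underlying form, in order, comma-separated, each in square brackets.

[fwagmy], [glogazu]

/fuwagmuy/:
  (1) Syncope: [fuwagmuy] → [fwagmy]
  (2) Voicing Between Vowels: no change — [fwagmy]
  (3) Final Obstruent Devoicing: no change — [fwagmy]
  (4) Geminate Reduction: no change — [fwagmy]
/gullokazu/:
  (1) Syncope: [gullokazu] → [gllokazu]
  (2) Voicing Between Vowels: [gllokazu] → [gllogazu]
  (3) Final Obstruent Devoicing: no change — [gllogazu]
  (4) Geminate Reduction: [gllogazu] → [glogazu]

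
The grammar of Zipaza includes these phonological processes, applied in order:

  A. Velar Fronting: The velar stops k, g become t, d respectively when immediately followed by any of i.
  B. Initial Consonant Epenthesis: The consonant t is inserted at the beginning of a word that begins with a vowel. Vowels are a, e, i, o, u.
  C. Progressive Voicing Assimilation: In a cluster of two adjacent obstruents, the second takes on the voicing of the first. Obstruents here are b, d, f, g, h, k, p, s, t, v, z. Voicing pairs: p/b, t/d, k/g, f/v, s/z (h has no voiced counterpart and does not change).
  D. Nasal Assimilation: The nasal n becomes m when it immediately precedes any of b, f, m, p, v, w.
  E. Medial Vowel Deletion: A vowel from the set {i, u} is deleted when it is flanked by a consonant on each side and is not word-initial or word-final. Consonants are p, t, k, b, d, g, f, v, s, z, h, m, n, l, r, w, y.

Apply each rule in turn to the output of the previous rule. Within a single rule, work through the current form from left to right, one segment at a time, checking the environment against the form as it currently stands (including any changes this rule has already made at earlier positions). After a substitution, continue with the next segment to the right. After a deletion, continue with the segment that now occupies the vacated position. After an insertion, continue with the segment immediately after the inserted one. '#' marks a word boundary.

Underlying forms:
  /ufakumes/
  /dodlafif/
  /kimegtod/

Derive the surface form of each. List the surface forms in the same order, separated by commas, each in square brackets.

/ufakumes/:
  A Velar Fronting: no change — [ufakumes]
  B Initial Consonant Epenthesis: [ufakumes] → [tufakumes]
  C Progressive Voicing Assimilation: no change — [tufakumes]
  D Nasal Assimilation: no change — [tufakumes]
  E Medial Vowel Deletion: [tufakumes] → [tfakmes]
/dodlafif/:
  A Velar Fronting: no change — [dodlafif]
  B Initial Consonant Epenthesis: no change — [dodlafif]
  C Progressive Voicing Assimilation: no change — [dodlafif]
  D Nasal Assimilation: no change — [dodlafif]
  E Medial Vowel Deletion: [dodlafif] → [dodlaff]
/kimegtod/:
  A Velar Fronting: [kimegtod] → [timegtod]
  B Initial Consonant Epenthesis: no change — [timegtod]
  C Progressive Voicing Assimilation: [timegtod] → [timegdod]
  D Nasal Assimilation: no change — [timegdod]
  E Medial Vowel Deletion: [timegdod] → [tmegdod]

[tfakmes], [dodlaff], [tmegdod]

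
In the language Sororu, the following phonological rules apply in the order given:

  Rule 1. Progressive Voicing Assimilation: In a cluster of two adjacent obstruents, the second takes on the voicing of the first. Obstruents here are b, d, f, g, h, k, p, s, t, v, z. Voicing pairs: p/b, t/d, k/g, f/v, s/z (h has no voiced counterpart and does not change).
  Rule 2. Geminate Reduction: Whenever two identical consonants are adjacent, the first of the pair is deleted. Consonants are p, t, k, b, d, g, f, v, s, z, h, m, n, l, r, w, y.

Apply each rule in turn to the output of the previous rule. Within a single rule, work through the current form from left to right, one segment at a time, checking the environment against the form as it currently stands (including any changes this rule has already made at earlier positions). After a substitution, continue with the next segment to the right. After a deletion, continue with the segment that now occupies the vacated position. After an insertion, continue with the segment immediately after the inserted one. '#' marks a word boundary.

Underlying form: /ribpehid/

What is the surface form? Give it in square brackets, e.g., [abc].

[ribehid]

Rule 1 Progressive Voicing Assimilation: [ribpehid] → [ribbehid]
Rule 2 Geminate Reduction: [ribbehid] → [ribehid]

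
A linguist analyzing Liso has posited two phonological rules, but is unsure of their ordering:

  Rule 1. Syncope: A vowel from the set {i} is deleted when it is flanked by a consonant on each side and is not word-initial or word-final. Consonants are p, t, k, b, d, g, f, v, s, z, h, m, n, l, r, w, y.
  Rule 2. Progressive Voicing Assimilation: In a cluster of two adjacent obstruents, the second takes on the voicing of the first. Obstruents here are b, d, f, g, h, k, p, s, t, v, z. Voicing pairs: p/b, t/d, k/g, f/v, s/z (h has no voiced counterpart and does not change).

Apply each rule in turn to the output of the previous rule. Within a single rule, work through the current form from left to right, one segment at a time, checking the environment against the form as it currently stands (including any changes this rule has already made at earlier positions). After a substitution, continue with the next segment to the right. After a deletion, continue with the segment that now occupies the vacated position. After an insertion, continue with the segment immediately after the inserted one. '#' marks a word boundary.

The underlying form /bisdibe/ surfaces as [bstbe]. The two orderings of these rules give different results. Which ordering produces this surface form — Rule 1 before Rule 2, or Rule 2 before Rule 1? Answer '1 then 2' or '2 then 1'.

Order 1 then 2:
  1 Syncope: [bisdibe] → [bsdbe]
  2 Progressive Voicing Assimilation: [bsdbe] → [bzdbe]
  result: [bzdbe]
Order 2 then 1:
  2 Progressive Voicing Assimilation: [bisdibe] → [bistibe]
  1 Syncope: [bistibe] → [bstbe]
  result: [bstbe]

2 then 1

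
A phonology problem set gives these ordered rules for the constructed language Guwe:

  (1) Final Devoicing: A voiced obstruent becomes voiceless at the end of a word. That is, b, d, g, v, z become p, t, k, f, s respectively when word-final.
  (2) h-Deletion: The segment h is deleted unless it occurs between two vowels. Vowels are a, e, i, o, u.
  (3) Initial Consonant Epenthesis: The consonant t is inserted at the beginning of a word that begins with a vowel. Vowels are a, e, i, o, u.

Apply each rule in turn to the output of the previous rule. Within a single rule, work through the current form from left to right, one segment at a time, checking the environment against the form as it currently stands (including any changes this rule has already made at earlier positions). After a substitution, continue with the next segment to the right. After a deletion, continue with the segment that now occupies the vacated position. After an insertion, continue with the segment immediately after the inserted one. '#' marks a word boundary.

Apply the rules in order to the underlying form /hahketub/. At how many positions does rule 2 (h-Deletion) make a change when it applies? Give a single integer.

2

(1) Final Devoicing: [hahketub] → [hahketup]
(2) h-Deletion: [hahketup] → [aketup]
(3) Initial Consonant Epenthesis: [aketup] → [taketup]
Rule 2 changed 2 position(s).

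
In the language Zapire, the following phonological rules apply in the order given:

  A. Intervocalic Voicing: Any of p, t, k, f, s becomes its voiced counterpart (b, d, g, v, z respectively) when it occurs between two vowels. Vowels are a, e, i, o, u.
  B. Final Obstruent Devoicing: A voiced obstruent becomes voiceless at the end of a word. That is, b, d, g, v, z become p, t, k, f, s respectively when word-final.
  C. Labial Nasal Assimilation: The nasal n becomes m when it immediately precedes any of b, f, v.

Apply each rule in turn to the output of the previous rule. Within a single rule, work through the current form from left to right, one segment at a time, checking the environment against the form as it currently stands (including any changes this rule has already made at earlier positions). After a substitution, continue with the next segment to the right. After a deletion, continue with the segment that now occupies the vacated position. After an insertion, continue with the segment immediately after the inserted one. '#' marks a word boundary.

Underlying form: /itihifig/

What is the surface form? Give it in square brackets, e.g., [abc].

A Intervocalic Voicing: [itihifig] → [idihivig]
B Final Obstruent Devoicing: [idihivig] → [idihivik]
C Labial Nasal Assimilation: no change — [idihivik]

[idihivik]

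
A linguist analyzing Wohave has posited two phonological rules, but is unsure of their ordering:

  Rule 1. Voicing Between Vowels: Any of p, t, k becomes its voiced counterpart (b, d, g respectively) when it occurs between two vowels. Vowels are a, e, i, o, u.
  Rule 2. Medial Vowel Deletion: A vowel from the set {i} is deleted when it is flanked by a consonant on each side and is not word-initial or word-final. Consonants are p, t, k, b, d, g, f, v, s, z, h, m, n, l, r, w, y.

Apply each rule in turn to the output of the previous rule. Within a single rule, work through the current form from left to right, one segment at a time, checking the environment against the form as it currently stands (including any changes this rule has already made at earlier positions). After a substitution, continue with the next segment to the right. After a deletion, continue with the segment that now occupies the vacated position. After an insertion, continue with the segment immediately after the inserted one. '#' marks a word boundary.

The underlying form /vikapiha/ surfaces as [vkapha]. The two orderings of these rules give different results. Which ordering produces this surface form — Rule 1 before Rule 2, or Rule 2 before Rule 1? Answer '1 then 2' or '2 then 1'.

Order 1 then 2:
  1 Voicing Between Vowels: [vikapiha] → [vigabiha]
  2 Medial Vowel Deletion: [vigabiha] → [vgabha]
  result: [vgabha]
Order 2 then 1:
  2 Medial Vowel Deletion: [vikapiha] → [vkapha]
  1 Voicing Between Vowels: no change — [vkapha]
  result: [vkapha]

2 then 1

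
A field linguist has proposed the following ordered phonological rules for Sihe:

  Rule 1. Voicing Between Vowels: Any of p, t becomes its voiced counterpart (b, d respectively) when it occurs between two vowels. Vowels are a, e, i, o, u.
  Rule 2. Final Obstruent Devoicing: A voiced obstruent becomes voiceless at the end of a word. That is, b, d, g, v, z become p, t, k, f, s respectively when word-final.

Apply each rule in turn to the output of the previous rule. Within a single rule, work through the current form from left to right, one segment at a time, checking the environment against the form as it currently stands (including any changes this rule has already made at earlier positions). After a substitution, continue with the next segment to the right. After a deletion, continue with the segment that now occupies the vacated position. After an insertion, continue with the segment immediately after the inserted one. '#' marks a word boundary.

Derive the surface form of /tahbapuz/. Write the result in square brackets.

[tahbabus]

Rule 1 Voicing Between Vowels: [tahbapuz] → [tahbabuz]
Rule 2 Final Obstruent Devoicing: [tahbabuz] → [tahbabus]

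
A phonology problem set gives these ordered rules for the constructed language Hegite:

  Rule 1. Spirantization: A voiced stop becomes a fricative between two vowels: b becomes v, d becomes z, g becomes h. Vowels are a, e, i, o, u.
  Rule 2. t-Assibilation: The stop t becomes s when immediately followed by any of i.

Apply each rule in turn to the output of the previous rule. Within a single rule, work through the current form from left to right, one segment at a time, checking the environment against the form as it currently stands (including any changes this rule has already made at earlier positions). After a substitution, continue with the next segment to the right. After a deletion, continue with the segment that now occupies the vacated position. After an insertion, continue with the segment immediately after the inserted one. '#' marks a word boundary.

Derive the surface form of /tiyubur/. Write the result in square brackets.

Rule 1 Spirantization: [tiyubur] → [tiyuvur]
Rule 2 t-Assibilation: [tiyuvur] → [siyuvur]

[siyuvur]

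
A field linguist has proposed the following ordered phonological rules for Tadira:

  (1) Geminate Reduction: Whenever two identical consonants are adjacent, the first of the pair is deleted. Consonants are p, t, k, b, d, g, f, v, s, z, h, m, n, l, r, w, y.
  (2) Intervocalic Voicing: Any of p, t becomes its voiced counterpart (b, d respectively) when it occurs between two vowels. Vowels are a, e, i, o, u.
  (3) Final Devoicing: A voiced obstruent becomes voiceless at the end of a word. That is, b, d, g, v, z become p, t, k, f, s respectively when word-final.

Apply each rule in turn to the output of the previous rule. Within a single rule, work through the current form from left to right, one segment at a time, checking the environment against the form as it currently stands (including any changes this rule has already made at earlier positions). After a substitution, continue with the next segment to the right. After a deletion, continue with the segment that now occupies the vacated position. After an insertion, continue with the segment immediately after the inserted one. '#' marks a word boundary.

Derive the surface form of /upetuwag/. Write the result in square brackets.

(1) Geminate Reduction: no change — [upetuwag]
(2) Intervocalic Voicing: [upetuwag] → [ubeduwag]
(3) Final Devoicing: [ubeduwag] → [ubeduwak]

[ubeduwak]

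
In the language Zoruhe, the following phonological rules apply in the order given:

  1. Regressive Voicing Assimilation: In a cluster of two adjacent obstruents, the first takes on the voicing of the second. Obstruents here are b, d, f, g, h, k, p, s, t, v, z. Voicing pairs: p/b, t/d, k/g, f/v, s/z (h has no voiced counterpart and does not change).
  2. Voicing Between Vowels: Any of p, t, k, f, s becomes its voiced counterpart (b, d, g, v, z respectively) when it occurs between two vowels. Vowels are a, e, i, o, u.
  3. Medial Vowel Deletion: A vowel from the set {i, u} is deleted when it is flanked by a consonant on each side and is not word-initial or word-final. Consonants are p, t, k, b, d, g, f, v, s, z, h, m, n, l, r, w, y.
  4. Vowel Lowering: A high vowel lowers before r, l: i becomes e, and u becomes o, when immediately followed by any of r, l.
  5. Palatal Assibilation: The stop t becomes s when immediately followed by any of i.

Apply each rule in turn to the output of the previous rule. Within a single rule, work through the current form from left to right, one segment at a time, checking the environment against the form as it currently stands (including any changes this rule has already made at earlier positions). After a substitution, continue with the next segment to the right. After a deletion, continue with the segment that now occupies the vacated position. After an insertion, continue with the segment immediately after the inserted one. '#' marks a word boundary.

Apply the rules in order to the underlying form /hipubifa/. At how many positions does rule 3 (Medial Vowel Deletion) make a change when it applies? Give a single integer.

1 Regressive Voicing Assimilation: no change — [hipubifa]
2 Voicing Between Vowels: [hipubifa] → [hibubiva]
3 Medial Vowel Deletion: [hibubiva] → [hbbva]
4 Vowel Lowering: no change — [hbbva]
5 Palatal Assibilation: no change — [hbbva]
Rule 3 changed 3 position(s).

3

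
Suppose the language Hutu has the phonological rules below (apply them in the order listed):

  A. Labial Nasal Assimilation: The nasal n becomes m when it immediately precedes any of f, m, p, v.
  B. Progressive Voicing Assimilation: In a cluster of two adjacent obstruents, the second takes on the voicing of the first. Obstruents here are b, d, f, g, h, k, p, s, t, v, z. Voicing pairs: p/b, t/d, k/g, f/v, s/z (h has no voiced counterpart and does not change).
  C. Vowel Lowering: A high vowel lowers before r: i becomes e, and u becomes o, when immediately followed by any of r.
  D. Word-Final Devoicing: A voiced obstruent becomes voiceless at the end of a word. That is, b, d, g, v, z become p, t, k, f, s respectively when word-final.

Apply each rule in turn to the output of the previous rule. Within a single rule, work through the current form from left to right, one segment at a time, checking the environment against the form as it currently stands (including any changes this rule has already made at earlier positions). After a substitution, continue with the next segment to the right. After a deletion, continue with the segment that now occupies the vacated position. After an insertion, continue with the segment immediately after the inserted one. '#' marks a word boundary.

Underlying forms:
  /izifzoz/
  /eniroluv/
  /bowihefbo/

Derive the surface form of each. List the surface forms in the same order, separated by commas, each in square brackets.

/izifzoz/:
  A Labial Nasal Assimilation: no change — [izifzoz]
  B Progressive Voicing Assimilation: [izifzoz] → [izifsoz]
  C Vowel Lowering: no change — [izifsoz]
  D Word-Final Devoicing: [izifsoz] → [izifsos]
/eniroluv/:
  A Labial Nasal Assimilation: no change — [eniroluv]
  B Progressive Voicing Assimilation: no change — [eniroluv]
  C Vowel Lowering: [eniroluv] → [eneroluv]
  D Word-Final Devoicing: [eneroluv] → [eneroluf]
/bowihefbo/:
  A Labial Nasal Assimilation: no change — [bowihefbo]
  B Progressive Voicing Assimilation: [bowihefbo] → [bowihefpo]
  C Vowel Lowering: no change — [bowihefpo]
  D Word-Final Devoicing: no change — [bowihefpo]

[izifsos], [eneroluf], [bowihefpo]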